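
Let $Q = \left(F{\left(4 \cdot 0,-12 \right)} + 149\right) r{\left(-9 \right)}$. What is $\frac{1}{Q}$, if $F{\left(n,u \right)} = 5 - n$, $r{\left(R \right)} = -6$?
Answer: $- \frac{1}{924} \approx -0.0010823$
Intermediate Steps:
$Q = -924$ ($Q = \left(\left(5 - 4 \cdot 0\right) + 149\right) \left(-6\right) = \left(\left(5 - 0\right) + 149\right) \left(-6\right) = \left(\left(5 + 0\right) + 149\right) \left(-6\right) = \left(5 + 149\right) \left(-6\right) = 154 \left(-6\right) = -924$)
$\frac{1}{Q} = \frac{1}{-924} = - \frac{1}{924}$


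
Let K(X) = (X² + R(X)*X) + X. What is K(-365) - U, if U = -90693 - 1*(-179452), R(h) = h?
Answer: 177326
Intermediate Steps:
U = 88759 (U = -90693 + 179452 = 88759)
K(X) = X + 2*X² (K(X) = (X² + X*X) + X = (X² + X²) + X = 2*X² + X = X + 2*X²)
K(-365) - U = -365*(1 + 2*(-365)) - 1*88759 = -365*(1 - 730) - 88759 = -365*(-729) - 88759 = 266085 - 88759 = 177326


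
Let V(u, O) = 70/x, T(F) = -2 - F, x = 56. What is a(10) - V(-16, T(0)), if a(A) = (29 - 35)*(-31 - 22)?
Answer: 1267/4 ≈ 316.75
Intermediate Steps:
a(A) = 318 (a(A) = -6*(-53) = 318)
V(u, O) = 5/4 (V(u, O) = 70/56 = 70*(1/56) = 5/4)
a(10) - V(-16, T(0)) = 318 - 1*5/4 = 318 - 5/4 = 1267/4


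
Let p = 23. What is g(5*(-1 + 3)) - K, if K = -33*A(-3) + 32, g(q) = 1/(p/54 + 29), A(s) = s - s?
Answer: -50794/1589 ≈ -31.966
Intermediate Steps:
A(s) = 0
g(q) = 54/1589 (g(q) = 1/(23/54 + 29) = 1/(1589/54) = 54/1589)
K = 32 (K = -33*0 + 32 = 0 + 32 = 32)
g(5*(-1 + 3)) - K = 54/1589 - 1*32 = 54/1589 - 32 = -50794/1589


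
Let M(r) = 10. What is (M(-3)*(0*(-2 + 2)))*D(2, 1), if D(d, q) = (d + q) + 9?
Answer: 0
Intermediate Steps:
D(d, q) = 9 + d + q
(M(-3)*(0*(-2 + 2)))*D(2, 1) = (10*(0*(-2 + 2)))*(9 + 2 + 1) = (10*(0*0))*12 = (10*0)*12 = 0*12 = 0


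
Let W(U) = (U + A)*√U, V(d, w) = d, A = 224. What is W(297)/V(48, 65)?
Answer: 521*√33/16 ≈ 187.06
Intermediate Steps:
W(U) = √U*(224 + U) (W(U) = (U + 224)*√U = (224 + U)*√U = √U*(224 + U))
W(297)/V(48, 65) = (√297*(224 + 297))/48 = ((3*√33)*521)*(1/48) = (1563*√33)*(1/48) = 521*√33/16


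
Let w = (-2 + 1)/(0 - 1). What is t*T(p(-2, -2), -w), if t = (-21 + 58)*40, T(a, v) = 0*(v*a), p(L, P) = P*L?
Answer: 0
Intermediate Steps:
w = 1 (w = -1/(-1) = -1*(-1) = 1)
p(L, P) = L*P
T(a, v) = 0 (T(a, v) = 0*(a*v) = 0)
t = 1480 (t = 37*40 = 1480)
t*T(p(-2, -2), -w) = 1480*0 = 0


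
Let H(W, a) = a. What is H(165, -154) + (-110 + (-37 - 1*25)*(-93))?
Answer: 5502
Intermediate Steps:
H(165, -154) + (-110 + (-37 - 1*25)*(-93)) = -154 + (-110 + (-37 - 1*25)*(-93)) = -154 + (-110 + (-37 - 25)*(-93)) = -154 + (-110 - 62*(-93)) = -154 + (-110 + 5766) = -154 + 5656 = 5502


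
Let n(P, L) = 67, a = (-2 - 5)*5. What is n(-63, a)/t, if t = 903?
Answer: 67/903 ≈ 0.074197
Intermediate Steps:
a = -35 (a = -7*5 = -35)
n(-63, a)/t = 67/903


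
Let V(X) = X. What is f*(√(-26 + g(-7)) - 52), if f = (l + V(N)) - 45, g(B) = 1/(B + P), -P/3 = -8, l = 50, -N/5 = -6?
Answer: -1820 + 735*I*√17/17 ≈ -1820.0 + 178.26*I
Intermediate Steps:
N = 30 (N = -5*(-6) = 30)
P = 24 (P = -3*(-8) = 24)
g(B) = 1/(24 + B) (g(B) = 1/(B + 24) = 1/(24 + B))
f = 35 (f = (50 + 30) - 45 = 80 - 45 = 35)
f*(√(-26 + g(-7)) - 52) = 35*(√(-26 + 1/(24 - 7)) - 52) = 35*(√(-26 + 1/17) - 52) = 35*(√(-441/17) - 52) = 35*(21*I*√17/17 - 52) = 35*(-52 + 21*I*√17/17) = -1820 + 735*I*√17/17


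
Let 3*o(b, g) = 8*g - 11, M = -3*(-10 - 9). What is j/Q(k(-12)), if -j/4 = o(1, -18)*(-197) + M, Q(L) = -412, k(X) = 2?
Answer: 30706/309 ≈ 99.372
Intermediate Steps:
M = 57 (M = -3*(-19) = 57)
o(b, g) = -11/3 + 8*g/3 (o(b, g) = (8*g - 11)/3 = (-11 + 8*g)/3 = -11/3 + 8*g/3)
j = -122824/3 (j = -4*((-11/3 + (8/3)*(-18))*(-197) + 57) = -4*((-11/3 - 48)*(-197) + 57) = -4*(-155/3*(-197) + 57) = -4*(30535/3 + 57) = -4*30706/3 = -122824/3 ≈ -40941.)
j/Q(k(-12)) = -122824/3/(-412) = -122824/3*(-1/412) = 30706/309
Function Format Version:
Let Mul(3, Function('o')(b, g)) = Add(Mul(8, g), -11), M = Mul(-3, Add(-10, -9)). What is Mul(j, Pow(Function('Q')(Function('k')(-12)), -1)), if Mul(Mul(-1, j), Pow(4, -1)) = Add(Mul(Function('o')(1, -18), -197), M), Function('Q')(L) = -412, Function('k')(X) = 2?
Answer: Rational(30706, 309) ≈ 99.372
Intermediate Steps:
M = 57 (M = Mul(-3, -19) = 57)
Function('o')(b, g) = Add(Rational(-11, 3), Mul(Rational(8, 3), g)) (Function('o')(b, g) = Mul(Rational(1, 3), Add(Mul(8, g), -11)) = Mul(Rational(1, 3), Add(-11, Mul(8, g))) = Add(Rational(-11, 3), Mul(Rational(8, 3), g)))
j = Rational(-122824, 3) (j = Mul(-4, Add(Mul(Add(Rational(-11, 3), Mul(Rational(8, 3), -18)), -197), 57)) = Mul(-4, Add(Mul(Add(Rational(-11, 3), -48), -197), 57)) = Mul(-4, Add(Mul(Rational(-155, 3), -197), 57)) = Mul(-4, Add(Rational(30535, 3), 57)) = Mul(-4, Rational(30706, 3)) = Rational(-122824, 3) ≈ -40941.)
Mul(j, Pow(Function('Q')(Function('k')(-12)), -1)) = Mul(Rational(-122824, 3), Pow(-412, -1)) = Mul(Rational(-122824, 3), Rational(-1, 412)) = Rational(30706, 309)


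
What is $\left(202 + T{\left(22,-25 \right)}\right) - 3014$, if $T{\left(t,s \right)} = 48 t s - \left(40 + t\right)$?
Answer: $-29274$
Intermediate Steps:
$T{\left(t,s \right)} = -40 - t + 48 s t$ ($T{\left(t,s \right)} = 48 s t - \left(40 + t\right) = -40 - t + 48 s t$)
$\left(202 + T{\left(22,-25 \right)}\right) - 3014 = \left(202 - \left(62 + 26400\right)\right) - 3014 = \left(202 - 26462\right) - 3014 = -26260 - 3014 = -29274$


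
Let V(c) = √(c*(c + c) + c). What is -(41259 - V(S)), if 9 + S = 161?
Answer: -41259 + 2*√11590 ≈ -41044.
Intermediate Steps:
S = 152 (S = -9 + 161 = 152)
V(c) = √(c + 2*c²) (V(c) = √(c*(2*c) + c) = √(2*c² + c) = √(c + 2*c²))
-(41259 - V(S)) = -(41259 - √(152*(1 + 2*152))) = -(41259 - √(152*(1 + 304))) = -(41259 - √(152*305)) = -(41259 - √46360) = -(41259 - 2*√11590) = -41259 + 2*√11590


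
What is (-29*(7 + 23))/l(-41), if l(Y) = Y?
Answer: 870/41 ≈ 21.220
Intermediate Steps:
(-29*(7 + 23))/l(-41) = -29*(7 + 23)/(-41) = -29*30*(-1/41) = -870*(-1/41) = 870/41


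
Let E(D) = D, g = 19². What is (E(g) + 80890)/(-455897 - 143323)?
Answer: -81251/599220 ≈ -0.13559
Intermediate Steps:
g = 361
(E(g) + 80890)/(-455897 - 143323) = (361 + 80890)/(-455897 - 143323) = 81251/(-599220) = 81251*(-1/599220) = -81251/599220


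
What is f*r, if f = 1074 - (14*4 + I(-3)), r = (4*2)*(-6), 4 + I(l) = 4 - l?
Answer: -48720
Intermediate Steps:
I(l) = -l (I(l) = -4 + (4 - l) = -l)
r = -48 (r = 8*(-6) = -48)
f = 1015 (f = 1074 - (14*4 - 1*(-3)) = 1074 - (56 + 3) = 1074 - 1*59 = 1074 - 59 = 1015)
f*r = 1015*(-48) = -48720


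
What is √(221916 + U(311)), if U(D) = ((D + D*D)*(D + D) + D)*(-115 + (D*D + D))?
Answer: √5849349677071 ≈ 2.4185e+6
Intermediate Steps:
U(D) = (D + 2*D*(D + D²))*(-115 + D + D²) (U(D) = ((D + D²)*(2*D) + D)*(-115 + (D² + D)) = (2*D*(D + D²) + D)*(-115 + (D + D²)) = (D + 2*D*(D + D²))*(-115 + D + D²))
√(221916 + U(311)) = √(221916 + 311*(-115 - 229*311 - 227*311² + 2*311⁴ + 4*311³)) = √(221916 + 311*(-115 - 71219 - 227*96721 + 2*9354951841 + 4*30080231)) = √(221916 + 311*(-115 - 71219 - 21955667 + 18709903682 + 120320924)) = √(221916 + 311*18808197605) = √(221916 + 5849349455155) = √5849349677071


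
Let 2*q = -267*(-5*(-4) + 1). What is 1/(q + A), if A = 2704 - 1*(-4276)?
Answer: 2/8353 ≈ 0.00023943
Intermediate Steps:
q = -5607/2 (q = (-267*(-5*(-4) + 1))/2 = (-267*(20 + 1))/2 = (-267*21)/2 = (½)*(-5607) = -5607/2 ≈ -2803.5)
A = 6980 (A = 2704 + 4276 = 6980)
1/(q + A) = 1/(-5607/2 + 6980) = 1/(8353/2) = 2/8353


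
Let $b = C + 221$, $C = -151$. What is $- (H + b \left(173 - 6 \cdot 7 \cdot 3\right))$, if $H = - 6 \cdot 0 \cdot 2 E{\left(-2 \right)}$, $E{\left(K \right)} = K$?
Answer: $-3290$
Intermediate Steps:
$H = 0$ ($H = - 6 \cdot 0 \cdot 2 \left(-2\right) = \left(-6\right) 0 \left(-2\right) = 0 \left(-2\right) = 0$)
$b = 70$ ($b = -151 + 221 = 70$)
$- (H + b \left(173 - 6 \cdot 7 \cdot 3\right)) = - (0 + 70 \left(173 - 6 \cdot 7 \cdot 3\right)) = - (0 + 70 \left(173 - 42 \cdot 3\right)) = - (0 + 70 \left(173 - 126\right)) = - (0 + 70 \cdot 47) = - (0 + 3290) = \left(-1\right) 3290 = -3290$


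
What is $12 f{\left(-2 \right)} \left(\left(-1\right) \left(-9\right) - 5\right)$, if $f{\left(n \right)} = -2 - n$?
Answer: $0$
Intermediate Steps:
$12 f{\left(-2 \right)} \left(\left(-1\right) \left(-9\right) - 5\right) = 12 \left(-2 - -2\right) \left(\left(-1\right) \left(-9\right) - 5\right) = 12 \left(-2 + 2\right) \left(9 - 5\right) = 12 \cdot 0 \cdot 4 = 0 \cdot 4 = 0$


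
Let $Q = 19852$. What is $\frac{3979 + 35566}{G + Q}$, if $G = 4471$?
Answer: $\frac{39545}{24323} \approx 1.6258$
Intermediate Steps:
$\frac{3979 + 35566}{G + Q} = \frac{3979 + 35566}{4471 + 19852} = \frac{39545}{24323}$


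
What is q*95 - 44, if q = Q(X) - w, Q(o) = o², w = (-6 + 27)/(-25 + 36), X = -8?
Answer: 64401/11 ≈ 5854.6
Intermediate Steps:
w = 21/11 ≈ 1.9091
q = 683/11 (q = (-8)² - 1*21/11 = 64 - 21/11 = 683/11 ≈ 62.091)
q*95 - 44 = (683/11)*95 - 44 = 64885/11 - 44 = 64401/11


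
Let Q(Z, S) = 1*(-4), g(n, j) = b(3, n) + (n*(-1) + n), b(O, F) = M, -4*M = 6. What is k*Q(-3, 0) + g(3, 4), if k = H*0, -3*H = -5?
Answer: -3/2 ≈ -1.5000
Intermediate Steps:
H = 5/3 (H = -1/3*(-5) = 5/3 ≈ 1.6667)
M = -3/2 (M = -1/4*6 = -3/2 ≈ -1.5000)
b(O, F) = -3/2
g(n, j) = -3/2 (g(n, j) = -3/2 + (n*(-1) + n) = -3/2 + (-n + n) = -3/2 + 0 = -3/2)
Q(Z, S) = -4
k = 0 (k = (5/3)*0 = 0)
k*Q(-3, 0) + g(3, 4) = 0*(-4) - 3/2 = 0 - 3/2 = -3/2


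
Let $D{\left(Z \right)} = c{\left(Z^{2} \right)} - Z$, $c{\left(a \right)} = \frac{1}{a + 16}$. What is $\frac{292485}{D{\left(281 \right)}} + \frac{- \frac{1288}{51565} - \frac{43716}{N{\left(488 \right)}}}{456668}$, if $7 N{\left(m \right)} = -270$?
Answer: $- \frac{407962328084531995073}{391943800060818840} \approx -1040.9$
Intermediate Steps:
$N{\left(m \right)} = - \frac{270}{7}$ ($N{\left(m \right)} = \frac{1}{7} \left(-270\right) = - \frac{270}{7}$)
$c{\left(a \right)} = \frac{1}{16 + a}$
$D{\left(Z \right)} = \frac{1}{16 + Z^{2}} - Z$
$\frac{292485}{D{\left(281 \right)}} + \frac{- \frac{1288}{51565} - \frac{43716}{N{\left(488 \right)}}}{456668} = \frac{292485}{\frac{1}{16 + 281^{2}} - 281} + \frac{- \frac{1288}{51565} - \frac{43716}{- \frac{270}{7}}}{456668} = \frac{292485}{\frac{1}{16 + 78961} - 281} + \left(\left(-1288\right) \frac{1}{51565} - - \frac{51002}{45}\right) \frac{1}{456668} = \frac{292485}{\frac{1}{78977} - 281} + \left(- \frac{1288}{51565} + \frac{51002}{45}\right) \frac{1}{456668} = \frac{292485}{\frac{1}{78977} - 281} + \frac{525972034}{464085} \cdot \frac{1}{456668} = \frac{292485}{- \frac{22192536}{78977}} + \frac{262986017}{105966384390} = 292485 \left(- \frac{78977}{22192536}\right) + \frac{262986017}{105966384390} = - \frac{7699862615}{7397512} + \frac{262986017}{105966384390} = - \frac{407962328084531995073}{391943800060818840}$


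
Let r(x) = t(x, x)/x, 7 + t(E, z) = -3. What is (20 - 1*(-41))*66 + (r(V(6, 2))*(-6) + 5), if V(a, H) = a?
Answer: 4041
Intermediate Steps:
t(E, z) = -10 (t(E, z) = -7 - 3 = -10)
r(x) = -10/x
(20 - 1*(-41))*66 + (r(V(6, 2))*(-6) + 5) = (20 - 1*(-41))*66 + (-10/6*(-6) + 5) = (20 + 41)*66 + (-10*⅙*(-6) + 5) = 61*66 + (-5/3*(-6) + 5) = 4026 + (10 + 5) = 4026 + 15 = 4041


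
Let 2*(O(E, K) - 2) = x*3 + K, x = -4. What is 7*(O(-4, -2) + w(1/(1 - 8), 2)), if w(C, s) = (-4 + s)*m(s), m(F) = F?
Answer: -63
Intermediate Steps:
w(C, s) = s*(-4 + s) (w(C, s) = (-4 + s)*s = s*(-4 + s))
O(E, K) = -4 + K/2 (O(E, K) = 2 + (-4*3 + K)/2 = 2 + (-12 + K)/2 = 2 + (-6 + K/2) = -4 + K/2)
7*(O(-4, -2) + w(1/(1 - 8), 2)) = 7*((-4 + (1/2)*(-2)) + 2*(-4 + 2)) = 7*((-4 - 1) + 2*(-2)) = 7*(-5 - 4) = 7*(-9) = -63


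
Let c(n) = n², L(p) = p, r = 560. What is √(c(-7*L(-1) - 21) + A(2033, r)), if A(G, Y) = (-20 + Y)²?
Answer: 2*√72949 ≈ 540.18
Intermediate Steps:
√(c(-7*L(-1) - 21) + A(2033, r)) = √((-7*(-1) - 21)² + (-20 + 560)²) = √((7 - 21)² + 540²) = √((-14)² + 291600) = √(196 + 291600) = √291796 = 2*√72949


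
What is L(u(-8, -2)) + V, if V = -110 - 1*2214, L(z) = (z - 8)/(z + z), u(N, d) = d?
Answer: -4643/2 ≈ -2321.5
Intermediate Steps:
L(z) = (-8 + z)/(2*z) (L(z) = (-8 + z)/((2*z)) = (-8 + z)*(1/(2*z)) = (-8 + z)/(2*z))
V = -2324 (V = -110 - 2214 = -2324)
L(u(-8, -2)) + V = (½)*(-8 - 2)/(-2) - 2324 = (½)*(-½)*(-10) - 2324 = 5/2 - 2324 = -4643/2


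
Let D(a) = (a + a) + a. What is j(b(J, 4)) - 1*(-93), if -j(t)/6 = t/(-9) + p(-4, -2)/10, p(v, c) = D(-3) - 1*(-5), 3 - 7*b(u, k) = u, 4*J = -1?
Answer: 20099/210 ≈ 95.709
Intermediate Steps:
J = -¼ (J = (¼)*(-1) = -¼ ≈ -0.25000)
D(a) = 3*a (D(a) = 2*a + a = 3*a)
b(u, k) = 3/7 - u/7
p(v, c) = -4 (p(v, c) = 3*(-3) - 1*(-5) = -9 + 5 = -4)
j(t) = 12/5 + 2*t/3 (j(t) = -6*(t/(-9) - 4/10) = -6*(t*(-⅑) - 4*⅒) = -6*(-t/9 - ⅖) = -6*(-⅖ - t/9) = 12/5 + 2*t/3)
j(b(J, 4)) - 1*(-93) = (12/5 + 2*(3/7 - ⅐*(-¼))/3) - 1*(-93) = (12/5 + 2*(3/7 + 1/28)/3) + 93 = (12/5 + (⅔)*(13/28)) + 93 = (12/5 + 13/42) + 93 = 569/210 + 93 = 20099/210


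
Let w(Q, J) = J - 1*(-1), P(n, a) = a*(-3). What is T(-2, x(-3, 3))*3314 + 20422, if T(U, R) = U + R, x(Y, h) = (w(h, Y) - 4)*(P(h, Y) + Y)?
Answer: -105510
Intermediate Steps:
P(n, a) = -3*a
w(Q, J) = 1 + J (w(Q, J) = J + 1 = 1 + J)
x(Y, h) = -2*Y*(-3 + Y) (x(Y, h) = ((1 + Y) - 4)*(-3*Y + Y) = (-3 + Y)*(-2*Y) = -2*Y*(-3 + Y))
T(U, R) = R + U
T(-2, x(-3, 3))*3314 + 20422 = (2*(-3)*(3 - 1*(-3)) - 2)*3314 + 20422 = (2*(-3)*(3 + 3) - 2)*3314 + 20422 = (2*(-3)*6 - 2)*3314 + 20422 = (-36 - 2)*3314 + 20422 = -38*3314 + 20422 = -125932 + 20422 = -105510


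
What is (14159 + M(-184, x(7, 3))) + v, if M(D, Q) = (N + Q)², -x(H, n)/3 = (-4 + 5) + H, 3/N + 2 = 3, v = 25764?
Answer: 40364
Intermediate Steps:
N = 3 (N = 3/(-2 + 3) = 3/1 = 3*1 = 3)
x(H, n) = -3 - 3*H (x(H, n) = -3*((-4 + 5) + H) = -3*(1 + H) = -3 - 3*H)
M(D, Q) = (3 + Q)²
(14159 + M(-184, x(7, 3))) + v = (14159 + (3 + (-3 - 3*7))²) + 25764 = (14159 + (3 + (-3 - 21))²) + 25764 = (14159 + (3 - 24)²) + 25764 = (14159 + (-21)²) + 25764 = (14159 + 441) + 25764 = 14600 + 25764 = 40364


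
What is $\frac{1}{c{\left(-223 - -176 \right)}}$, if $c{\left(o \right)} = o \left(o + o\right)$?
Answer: $\frac{1}{4418} \approx 0.00022635$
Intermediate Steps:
$c{\left(o \right)} = 2 o^{2}$ ($c{\left(o \right)} = o 2 o = 2 o^{2}$)
$\frac{1}{c{\left(-223 - -176 \right)}} = \frac{1}{2 \left(-223 - -176\right)^{2}} = \frac{1}{2 \left(-223 + 176\right)^{2}} = \frac{1}{2 \left(-47\right)^{2}} = \frac{1}{2 \cdot 2209} = \frac{1}{4418}$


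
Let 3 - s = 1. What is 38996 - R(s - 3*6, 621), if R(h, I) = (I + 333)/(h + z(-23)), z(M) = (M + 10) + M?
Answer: 1014373/26 ≈ 39014.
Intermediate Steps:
s = 2 (s = 3 - 1*1 = 3 - 1 = 2)
z(M) = 10 + 2*M (z(M) = (10 + M) + M = 10 + 2*M)
R(h, I) = (333 + I)/(-36 + h) (R(h, I) = (I + 333)/(h + (10 + 2*(-23))) = (333 + I)/(h + (10 - 46)) = (333 + I)/(h - 36) = (333 + I)/(-36 + h))
38996 - R(s - 3*6, 621) = 38996 - (333 + 621)/(-36 + (2 - 3*6)) = 38996 - 954/(-36 + (2 - 18)) = 38996 - 954/(-36 - 16) = 38996 - 954/(-52) = 38996 - (-1)*954/52 = 38996 - 1*(-477/26) = 38996 + 477/26 = 1014373/26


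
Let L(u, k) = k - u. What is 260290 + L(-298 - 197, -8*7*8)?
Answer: 260337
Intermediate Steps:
260290 + L(-298 - 197, -8*7*8) = 260290 + (-8*7*8 - (-298 - 197)) = 260290 + (-56*8 - 1*(-495)) = 260290 + (-448 + 495) = 260290 + 47 = 260337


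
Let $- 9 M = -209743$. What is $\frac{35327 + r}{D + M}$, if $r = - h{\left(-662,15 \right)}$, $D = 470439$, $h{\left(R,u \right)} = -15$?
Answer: $\frac{159039}{2221847} \approx 0.07158$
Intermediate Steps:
$M = \frac{209743}{9}$ ($M = \left(- \frac{1}{9}\right) \left(-209743\right) = \frac{209743}{9} \approx 23305.0$)
$r = 15$ ($r = \left(-1\right) \left(-15\right) = 15$)
$\frac{35327 + r}{D + M} = \frac{35327 + 15}{470439 + \frac{209743}{9}} = \frac{35342}{\frac{4443694}{9}} = 35342 \cdot \frac{9}{4443694} = \frac{159039}{2221847}$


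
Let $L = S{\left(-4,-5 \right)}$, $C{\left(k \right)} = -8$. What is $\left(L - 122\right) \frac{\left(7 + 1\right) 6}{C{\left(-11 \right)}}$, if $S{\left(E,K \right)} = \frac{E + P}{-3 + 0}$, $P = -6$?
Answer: $712$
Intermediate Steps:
$S{\left(E,K \right)} = 2 - \frac{E}{3}$ ($S{\left(E,K \right)} = \frac{E - 6}{-3 + 0} = \frac{-6 + E}{-3} = \left(-6 + E\right) \left(- \frac{1}{3}\right) = 2 - \frac{E}{3}$)
$L = \frac{10}{3}$ ($L = 2 - - \frac{4}{3} = 2 + \frac{4}{3} = \frac{10}{3} \approx 3.3333$)
$\left(L - 122\right) \frac{\left(7 + 1\right) 6}{C{\left(-11 \right)}} = \left(\frac{10}{3} - 122\right) \frac{\left(7 + 1\right) 6}{-8} = - \frac{356 \cdot 8 \cdot 6 \left(- \frac{1}{8}\right)}{3} = - \frac{356 \cdot 48 \left(- \frac{1}{8}\right)}{3} = \left(- \frac{356}{3}\right) \left(-6\right) = 712$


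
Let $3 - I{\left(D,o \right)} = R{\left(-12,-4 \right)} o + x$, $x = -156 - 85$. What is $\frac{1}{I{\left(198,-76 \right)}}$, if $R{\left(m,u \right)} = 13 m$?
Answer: $- \frac{1}{11612} \approx -8.6118 \cdot 10^{-5}$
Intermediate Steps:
$x = -241$ ($x = -156 - 85 = -241$)
$I{\left(D,o \right)} = 244 + 156 o$ ($I{\left(D,o \right)} = 3 - \left(13 \left(-12\right) o - 241\right) = 3 - \left(- 156 o - 241\right) = 3 - \left(-241 - 156 o\right) = 3 + \left(241 + 156 o\right) = 244 + 156 o$)
$\frac{1}{I{\left(198,-76 \right)}} = \frac{1}{244 + 156 \left(-76\right)} = \frac{1}{244 - 11856} = \frac{1}{-11612} = - \frac{1}{11612}$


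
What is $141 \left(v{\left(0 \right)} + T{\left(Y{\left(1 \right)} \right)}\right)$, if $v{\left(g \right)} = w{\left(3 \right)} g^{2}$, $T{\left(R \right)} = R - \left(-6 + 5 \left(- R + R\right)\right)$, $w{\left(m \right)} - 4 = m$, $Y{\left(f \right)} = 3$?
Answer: $1269$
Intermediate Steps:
$w{\left(m \right)} = 4 + m$
$T{\left(R \right)} = 6 + R$ ($T{\left(R \right)} = R + \left(6 - 0\right) = R + \left(6 + 0\right) = R + 6 = 6 + R$)
$v{\left(g \right)} = 7 g^{2}$ ($v{\left(g \right)} = \left(4 + 3\right) g^{2} = 7 g^{2}$)
$141 \left(v{\left(0 \right)} + T{\left(Y{\left(1 \right)} \right)}\right) = 141 \left(7 \cdot 0^{2} + \left(6 + 3\right)\right) = 141 \left(7 \cdot 0 + 9\right) = 141 \left(0 + 9\right) = 141 \cdot 9 = 1269$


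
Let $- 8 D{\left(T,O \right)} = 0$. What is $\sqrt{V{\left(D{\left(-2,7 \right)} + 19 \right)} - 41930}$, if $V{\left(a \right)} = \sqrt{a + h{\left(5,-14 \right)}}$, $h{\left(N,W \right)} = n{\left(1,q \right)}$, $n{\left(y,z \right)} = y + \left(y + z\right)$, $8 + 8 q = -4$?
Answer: $\frac{\sqrt{-167720 + 2 \sqrt{78}}}{2} \approx 204.76 i$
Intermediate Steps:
$q = - \frac{3}{2}$ ($q = -1 + \frac{1}{8} \left(-4\right) = -1 - \frac{1}{2} = - \frac{3}{2} \approx -1.5$)
$D{\left(T,O \right)} = 0$ ($D{\left(T,O \right)} = \left(- \frac{1}{8}\right) 0 = 0$)
$n{\left(y,z \right)} = z + 2 y$
$h{\left(N,W \right)} = \frac{1}{2}$ ($h{\left(N,W \right)} = - \frac{3}{2} + 2 \cdot 1 = - \frac{3}{2} + 2 = \frac{1}{2}$)
$V{\left(a \right)} = \sqrt{\frac{1}{2} + a}$ ($V{\left(a \right)} = \sqrt{a + \frac{1}{2}} = \sqrt{\frac{1}{2} + a}$)
$\sqrt{V{\left(D{\left(-2,7 \right)} + 19 \right)} - 41930} = \sqrt{\frac{\sqrt{2 + 4 \left(0 + 19\right)}}{2} - 41930} = \sqrt{\frac{\sqrt{2 + 4 \cdot 19}}{2} - 41930} = \sqrt{\frac{\sqrt{2 + 76}}{2} - 41930} = \sqrt{\frac{\sqrt{78}}{2} - 41930} = \sqrt{-41930 + \frac{\sqrt{78}}{2}}$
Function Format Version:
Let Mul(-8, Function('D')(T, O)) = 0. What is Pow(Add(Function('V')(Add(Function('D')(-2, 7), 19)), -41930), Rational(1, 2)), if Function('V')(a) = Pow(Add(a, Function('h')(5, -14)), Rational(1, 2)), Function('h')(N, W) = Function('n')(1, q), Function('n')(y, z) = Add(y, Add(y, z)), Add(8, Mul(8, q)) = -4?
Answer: Mul(Rational(1, 2), Pow(Add(-167720, Mul(2, Pow(78, Rational(1, 2)))), Rational(1, 2))) ≈ Mul(204.76, I)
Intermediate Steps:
q = Rational(-3, 2) (q = Add(-1, Mul(Rational(1, 8), -4)) = Add(-1, Rational(-1, 2)) = Rational(-3, 2) ≈ -1.5000)
Function('D')(T, O) = 0 (Function('D')(T, O) = Mul(Rational(-1, 8), 0) = 0)
Function('n')(y, z) = Add(z, Mul(2, y))
Function('h')(N, W) = Rational(1, 2) (Function('h')(N, W) = Add(Rational(-3, 2), Mul(2, 1)) = Add(Rational(-3, 2), 2) = Rational(1, 2))
Function('V')(a) = Pow(Add(Rational(1, 2), a), Rational(1, 2)) (Function('V')(a) = Pow(Add(a, Rational(1, 2)), Rational(1, 2)) = Pow(Add(Rational(1, 2), a), Rational(1, 2)))
Pow(Add(Function('V')(Add(Function('D')(-2, 7), 19)), -41930), Rational(1, 2)) = Pow(Add(Mul(Rational(1, 2), Pow(Add(2, Mul(4, Add(0, 19))), Rational(1, 2))), -41930), Rational(1, 2)) = Pow(Add(Mul(Rational(1, 2), Pow(Add(2, Mul(4, 19)), Rational(1, 2))), -41930), Rational(1, 2)) = Pow(Add(Mul(Rational(1, 2), Pow(Add(2, 76), Rational(1, 2))), -41930), Rational(1, 2)) = Pow(Add(Mul(Rational(1, 2), Pow(78, Rational(1, 2))), -41930), Rational(1, 2)) = Pow(Add(-41930, Mul(Rational(1, 2), Pow(78, Rational(1, 2)))), Rational(1, 2))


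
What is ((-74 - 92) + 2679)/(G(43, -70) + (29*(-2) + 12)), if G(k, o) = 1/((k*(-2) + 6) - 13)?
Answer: -233709/4279 ≈ -54.618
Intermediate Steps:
G(k, o) = 1/(-7 - 2*k) (G(k, o) = 1/((-2*k + 6) - 13) = 1/((6 - 2*k) - 13) = 1/(-7 - 2*k))
((-74 - 92) + 2679)/(G(43, -70) + (29*(-2) + 12)) = ((-74 - 92) + 2679)/(-1/(7 + 2*43) + (29*(-2) + 12)) = (-166 + 2679)/(-1/(7 + 86) + (-58 + 12)) = 2513/(-1/93 - 46) = 2513/(-4279/93) = 2513*(-93/4279) = -233709/4279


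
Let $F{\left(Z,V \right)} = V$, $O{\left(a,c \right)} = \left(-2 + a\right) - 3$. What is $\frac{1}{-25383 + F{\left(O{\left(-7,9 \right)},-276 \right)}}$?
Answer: $- \frac{1}{25659} \approx -3.8973 \cdot 10^{-5}$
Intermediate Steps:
$O{\left(a,c \right)} = -5 + a$
$\frac{1}{-25383 + F{\left(O{\left(-7,9 \right)},-276 \right)}} = \frac{1}{-25383 - 276} = \frac{1}{-25659} = - \frac{1}{25659}$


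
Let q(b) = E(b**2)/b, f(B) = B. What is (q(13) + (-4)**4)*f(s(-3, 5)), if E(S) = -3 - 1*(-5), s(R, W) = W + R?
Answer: 6660/13 ≈ 512.31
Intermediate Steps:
s(R, W) = R + W
E(S) = 2 (E(S) = -3 + 5 = 2)
q(b) = 2/b
(q(13) + (-4)**4)*f(s(-3, 5)) = (2/13 + (-4)**4)*(-3 + 5) = (2*(1/13) + 256)*2 = (2/13 + 256)*2 = (3330/13)*2 = 6660/13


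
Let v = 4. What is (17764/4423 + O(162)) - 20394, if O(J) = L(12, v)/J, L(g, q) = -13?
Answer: -14610010975/716526 ≈ -20390.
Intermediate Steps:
O(J) = -13/J
(17764/4423 + O(162)) - 20394 = (17764/4423 - 13/162) - 20394 = 2820269/716526 - 20394 = -14610010975/716526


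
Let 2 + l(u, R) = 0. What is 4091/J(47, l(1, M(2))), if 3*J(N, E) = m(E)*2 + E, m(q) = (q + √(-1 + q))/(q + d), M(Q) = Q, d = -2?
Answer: -49092/7 + 24546*I*√3/7 ≈ -7013.1 + 6073.6*I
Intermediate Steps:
m(q) = (q + √(-1 + q))/(-2 + q) (m(q) = (q + √(-1 + q))/(q - 2) = (q + √(-1 + q))/(-2 + q))
l(u, R) = -2 (l(u, R) = -2 + 0 = -2)
J(N, E) = E/3 + 2*(E + √(-1 + E))/(3*(-2 + E)) (J(N, E) = (((E + √(-1 + E))/(-2 + E))*2 + E)/3 = (2*(E + √(-1 + E))/(-2 + E) + E)/3 = (E + 2*(E + √(-1 + E))/(-2 + E))/3 = E/3 + 2*(E + √(-1 + E))/(3*(-2 + E)))
4091/J(47, l(1, M(2))) = 4091/((((-2)² + 2*√(-1 - 2))/(3*(-2 - 2)))) = 4091/(((⅓)*(4 + 2*√(-3))/(-4))) = 4091/(((⅓)*(-¼)*(4 + 2*(I*√3)))) = 4091/(((⅓)*(-¼)*(4 + 2*I*√3))) = 4091/(-⅓ - I*√3/6)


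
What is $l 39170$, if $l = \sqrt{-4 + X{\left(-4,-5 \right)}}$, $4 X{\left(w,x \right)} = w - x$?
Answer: $19585 i \sqrt{15} \approx 75852.0 i$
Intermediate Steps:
$X{\left(w,x \right)} = - \frac{x}{4} + \frac{w}{4}$ ($X{\left(w,x \right)} = \frac{w - x}{4} = - \frac{x}{4} + \frac{w}{4}$)
$l = \frac{i \sqrt{15}}{2}$ ($l = \sqrt{-4 + \left(\left(- \frac{1}{4}\right) \left(-5\right) + \frac{1}{4} \left(-4\right)\right)} = \sqrt{-4 + \left(\frac{5}{4} - 1\right)} = \sqrt{-4 + \frac{1}{4}} = \sqrt{- \frac{15}{4}} = \frac{i \sqrt{15}}{2} \approx 1.9365 i$)
$l 39170 = \frac{i \sqrt{15}}{2} \cdot 39170 = 19585 i \sqrt{15}$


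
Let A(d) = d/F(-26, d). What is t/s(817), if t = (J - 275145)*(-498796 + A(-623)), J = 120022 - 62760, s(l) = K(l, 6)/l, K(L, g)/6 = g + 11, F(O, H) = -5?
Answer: 147947834779909/170 ≈ 8.7028e+11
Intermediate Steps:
K(L, g) = 66 + 6*g (K(L, g) = 6*(g + 11) = 6*(11 + g) = 66 + 6*g)
A(d) = -d/5 (A(d) = d/(-5) = d*(-⅕) = -d/5)
s(l) = 102/l (s(l) = (66 + 6*6)/l = (66 + 36)/l = 102/l)
J = 57262
t = 543260103231/5 (t = (57262 - 275145)*(-498796 - ⅕*(-623)) = -217883*(-498796 + 623/5) = -217883*(-2493357/5) = 543260103231/5 ≈ 1.0865e+11)
t/s(817) = 543260103231/(5*((102/817))) = 543260103231/(5*((102*(1/817)))) = 543260103231/(5*(102/817)) = (543260103231/5)*(817/102) = 147947834779909/170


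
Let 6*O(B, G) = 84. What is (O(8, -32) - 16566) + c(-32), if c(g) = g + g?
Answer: -16616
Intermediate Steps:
c(g) = 2*g
O(B, G) = 14 (O(B, G) = (⅙)*84 = 14)
(O(8, -32) - 16566) + c(-32) = (14 - 16566) + 2*(-32) = -16552 - 64 = -16616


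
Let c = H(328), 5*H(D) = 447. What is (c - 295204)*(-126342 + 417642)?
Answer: -85966882980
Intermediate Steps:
H(D) = 447/5 (H(D) = (⅕)*447 = 447/5)
c = 447/5 ≈ 89.400
(c - 295204)*(-126342 + 417642) = (447/5 - 295204)*(-126342 + 417642) = -1475573/5*291300 = -85966882980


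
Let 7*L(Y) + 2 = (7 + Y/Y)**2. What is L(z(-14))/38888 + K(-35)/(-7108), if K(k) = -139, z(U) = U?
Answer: 1196210/60465979 ≈ 0.019783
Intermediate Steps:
L(Y) = 62/7 (L(Y) = -2/7 + (7 + Y/Y)**2/7 = -2/7 + (7 + 1)**2/7 = -2/7 + (1/7)*8**2 = -2/7 + (1/7)*64 = -2/7 + 64/7 = 62/7)
L(z(-14))/38888 + K(-35)/(-7108) = (62/7)/38888 - 139/(-7108) = (62/7)*(1/38888) - 139*(-1/7108) = 31/136108 + 139/7108 = 1196210/60465979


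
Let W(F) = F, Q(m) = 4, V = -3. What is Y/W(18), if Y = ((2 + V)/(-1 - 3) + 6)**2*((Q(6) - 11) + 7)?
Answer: 0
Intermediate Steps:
Y = 0 (Y = ((2 - 3)/(-1 - 3) + 6)**2*((4 - 11) + 7) = (-1/(-4) + 6)**2*(-7 + 7) = (-1*(-1/4) + 6)**2*0 = (1/4 + 6)**2*0 = (25/4)**2*0 = (625/16)*0 = 0)
Y/W(18) = 0/18 = 0*(1/18) = 0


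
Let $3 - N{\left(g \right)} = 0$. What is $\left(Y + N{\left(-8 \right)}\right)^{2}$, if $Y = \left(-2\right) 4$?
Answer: $25$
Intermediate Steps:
$N{\left(g \right)} = 3$ ($N{\left(g \right)} = 3 - 0 = 3 + 0 = 3$)
$Y = -8$
$\left(Y + N{\left(-8 \right)}\right)^{2} = \left(-8 + 3\right)^{2} = \left(-5\right)^{2} = 25$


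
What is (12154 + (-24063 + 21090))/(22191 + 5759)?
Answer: 9181/27950 ≈ 0.32848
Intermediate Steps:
(12154 + (-24063 + 21090))/(22191 + 5759) = (12154 - 2973)/27950 = 9181*(1/27950) = 9181/27950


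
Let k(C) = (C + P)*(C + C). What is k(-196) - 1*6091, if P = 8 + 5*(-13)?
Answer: 93085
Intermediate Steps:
P = -57 (P = 8 - 65 = -57)
k(C) = 2*C*(-57 + C) (k(C) = (C - 57)*(C + C) = (-57 + C)*(2*C) = 2*C*(-57 + C))
k(-196) - 1*6091 = 2*(-196)*(-57 - 196) - 1*6091 = 2*(-196)*(-253) - 6091 = 99176 - 6091 = 93085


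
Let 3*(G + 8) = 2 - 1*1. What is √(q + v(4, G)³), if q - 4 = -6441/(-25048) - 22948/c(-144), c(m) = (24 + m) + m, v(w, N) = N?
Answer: I*√552577083252018/1239876 ≈ 18.959*I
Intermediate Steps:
G = -23/3 (G = -8 + (2 - 1*1)/3 = -8 + (2 - 1)/3 = -8 + (⅓)*1 = -8 + ⅓ = -23/3 ≈ -7.6667)
c(m) = 24 + 2*m
q = 75369077/826584 (q = 4 + (-6441/(-25048) - 22948/(24 + 2*(-144))) = 4 + (-6441*(-1/25048) - 22948/(24 - 288)) = 4 + (6441/25048 - 22948/(-264)) = 4 + (6441/25048 - 22948*(-1/264)) = 4 + (6441/25048 + 5737/66) = 4 + 72062741/826584 = 75369077/826584 ≈ 91.181)
√(q + v(4, G)³) = √(75369077/826584 + (-23/3)³) = √(75369077/826584 - 12167/27) = √(-2674027483/7439256) = I*√552577083252018/1239876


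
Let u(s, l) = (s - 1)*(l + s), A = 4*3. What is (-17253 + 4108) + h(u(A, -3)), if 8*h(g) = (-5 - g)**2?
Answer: -11793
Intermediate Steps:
A = 12
u(s, l) = (-1 + s)*(l + s)
h(g) = (-5 - g)**2/8
(-17253 + 4108) + h(u(A, -3)) = (-17253 + 4108) + (5 + (12**2 - 1*(-3) - 1*12 - 3*12))**2/8 = -13145 + (5 + (144 + 3 - 12 - 36))**2/8 = -13145 + (5 + 99)**2/8 = -13145 + (1/8)*104**2 = -13145 + (1/8)*10816 = -13145 + 1352 = -11793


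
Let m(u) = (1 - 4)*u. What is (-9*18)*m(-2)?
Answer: -972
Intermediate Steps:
m(u) = -3*u
(-9*18)*m(-2) = (-9*18)*(-3*(-2)) = -162*6 = -972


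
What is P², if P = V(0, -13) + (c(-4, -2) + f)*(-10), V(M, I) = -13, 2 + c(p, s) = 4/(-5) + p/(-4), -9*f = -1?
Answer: 1225/81 ≈ 15.123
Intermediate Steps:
f = ⅑ (f = -⅑*(-1) = ⅑ ≈ 0.11111)
c(p, s) = -14/5 - p/4 (c(p, s) = -2 + (4/(-5) + p/(-4)) = -2 + (4*(-⅕) + p*(-¼)) = -2 + (-⅘ - p/4) = -14/5 - p/4)
P = 35/9 (P = -13 + ((-14/5 - ¼*(-4)) + ⅑)*(-10) = -13 + ((-14/5 + 1) + ⅑)*(-10) = -13 + (-9/5 + ⅑)*(-10) = -13 - 76/45*(-10) = -13 + 152/9 = 35/9 ≈ 3.8889)
P² = (35/9)² = 1225/81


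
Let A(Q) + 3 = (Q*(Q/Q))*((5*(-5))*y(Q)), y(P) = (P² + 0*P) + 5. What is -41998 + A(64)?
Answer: -6603601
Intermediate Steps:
y(P) = 5 + P² (y(P) = (P² + 0) + 5 = P² + 5 = 5 + P²)
A(Q) = -3 + Q*(-125 - 25*Q²) (A(Q) = -3 + (Q*(Q/Q))*((5*(-5))*(5 + Q²)) = -3 + (Q*1)*(-25*(5 + Q²)) = -3 + Q*(-125 - 25*Q²))
-41998 + A(64) = -41998 + (-3 - 25*64*(5 + 64²)) = -41998 + (-3 - 25*64*(5 + 4096)) = -41998 + (-3 - 25*64*4101) = -41998 + (-3 - 6561600) = -41998 - 6561603 = -6603601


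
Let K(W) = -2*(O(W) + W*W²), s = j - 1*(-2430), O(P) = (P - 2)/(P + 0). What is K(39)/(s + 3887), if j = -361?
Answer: -1156739/58071 ≈ -19.919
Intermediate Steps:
O(P) = (-2 + P)/P
s = 2069 (s = -361 - 1*(-2430) = -361 + 2430 = 2069)
K(W) = -2*W³ - 2*(-2 + W)/W (K(W) = -2*((-2 + W)/W + W*W²) = -2*((-2 + W)/W + W³) = -2*(W³ + (-2 + W)/W) = -2*W³ - 2*(-2 + W)/W)
K(39)/(s + 3887) = (-2 - 2*39³ + 4/39)/(2069 + 3887) = (-2 - 2*59319 + 4*(1/39))/5956 = (-2 - 118638 + 4/39)*(1/5956) = -4626956/39*1/5956 = -1156739/58071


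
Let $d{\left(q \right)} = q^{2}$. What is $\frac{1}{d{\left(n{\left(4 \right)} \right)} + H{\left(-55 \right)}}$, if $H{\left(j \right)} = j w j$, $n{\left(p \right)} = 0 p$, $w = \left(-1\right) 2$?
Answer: $- \frac{1}{6050} \approx -0.00016529$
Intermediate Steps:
$w = -2$
$n{\left(p \right)} = 0$
$H{\left(j \right)} = - 2 j^{2}$ ($H{\left(j \right)} = j \left(-2\right) j = - 2 j j = - 2 j^{2}$)
$\frac{1}{d{\left(n{\left(4 \right)} \right)} + H{\left(-55 \right)}} = \frac{1}{0^{2} - 2 \left(-55\right)^{2}} = \frac{1}{0 - 6050} = \frac{1}{-6050} = - \frac{1}{6050}$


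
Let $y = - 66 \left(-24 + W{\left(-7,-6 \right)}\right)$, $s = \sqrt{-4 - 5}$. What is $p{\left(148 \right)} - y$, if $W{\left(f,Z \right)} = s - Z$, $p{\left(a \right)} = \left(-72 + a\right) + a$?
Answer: $-964 + 198 i \approx -964.0 + 198.0 i$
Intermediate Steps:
$s = 3 i$ ($s = \sqrt{-9} = 3 i \approx 3.0 i$)
$p{\left(a \right)} = -72 + 2 a$
$W{\left(f,Z \right)} = - Z + 3 i$ ($W{\left(f,Z \right)} = 3 i - Z = - Z + 3 i$)
$y = 1188 - 198 i$ ($y = - 66 \left(-24 + \left(\left(-1\right) \left(-6\right) + 3 i\right)\right) = - 66 \left(-24 + \left(6 + 3 i\right)\right) = - 66 \left(-18 + 3 i\right) = 1188 - 198 i \approx 1188.0 - 198.0 i$)
$p{\left(148 \right)} - y = \left(-72 + 2 \cdot 148\right) - \left(1188 - 198 i\right) = \left(-72 + 296\right) - \left(1188 - 198 i\right) = 224 - \left(1188 - 198 i\right) = -964 + 198 i$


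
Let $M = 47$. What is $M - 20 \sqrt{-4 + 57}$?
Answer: $47 - 20 \sqrt{53} \approx -98.602$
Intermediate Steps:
$M - 20 \sqrt{-4 + 57} = 47 - 20 \sqrt{-4 + 57} = 47 - 20 \sqrt{53}$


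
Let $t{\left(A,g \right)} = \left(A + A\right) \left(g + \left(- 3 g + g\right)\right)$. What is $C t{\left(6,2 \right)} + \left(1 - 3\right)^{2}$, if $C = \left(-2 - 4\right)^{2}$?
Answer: $-860$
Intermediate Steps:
$t{\left(A,g \right)} = - 2 A g$ ($t{\left(A,g \right)} = 2 A \left(g - 2 g\right) = 2 A \left(- g\right) = - 2 A g$)
$C = 36$ ($C = \left(-6\right)^{2} = 36$)
$C t{\left(6,2 \right)} + \left(1 - 3\right)^{2} = 36 \left(\left(-2\right) 6 \cdot 2\right) + \left(1 - 3\right)^{2} = 36 \left(-24\right) + \left(-2\right)^{2} = -864 + 4 = -860$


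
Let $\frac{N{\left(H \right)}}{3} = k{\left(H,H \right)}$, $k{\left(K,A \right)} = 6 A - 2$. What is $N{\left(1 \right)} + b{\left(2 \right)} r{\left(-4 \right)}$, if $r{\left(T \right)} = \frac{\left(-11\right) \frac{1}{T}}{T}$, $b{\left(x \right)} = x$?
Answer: $\frac{85}{8} \approx 10.625$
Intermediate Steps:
$k{\left(K,A \right)} = -2 + 6 A$
$N{\left(H \right)} = -6 + 18 H$ ($N{\left(H \right)} = 3 \left(-2 + 6 H\right) = -6 + 18 H$)
$r{\left(T \right)} = - \frac{11}{T^{2}}$
$N{\left(1 \right)} + b{\left(2 \right)} r{\left(-4 \right)} = \left(-6 + 18 \cdot 1\right) + 2 \left(- \frac{11}{16}\right) = \left(-6 + 18\right) + 2 \left(\left(-11\right) \frac{1}{16}\right) = 12 + 2 \left(- \frac{11}{16}\right) = 12 - \frac{11}{8} = \frac{85}{8}$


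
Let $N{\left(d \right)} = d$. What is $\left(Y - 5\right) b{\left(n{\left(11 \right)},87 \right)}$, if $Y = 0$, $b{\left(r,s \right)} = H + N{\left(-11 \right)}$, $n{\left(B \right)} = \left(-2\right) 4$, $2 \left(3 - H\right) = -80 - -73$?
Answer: $\frac{45}{2} \approx 22.5$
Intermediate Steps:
$H = \frac{13}{2}$ ($H = 3 - \frac{-80 - -73}{2} = 3 - \frac{-80 + 73}{2} = 3 - - \frac{7}{2} = 3 + \frac{7}{2} = \frac{13}{2} \approx 6.5$)
$n{\left(B \right)} = -8$
$b{\left(r,s \right)} = - \frac{9}{2}$ ($b{\left(r,s \right)} = \frac{13}{2} - 11 = - \frac{9}{2}$)
$\left(Y - 5\right) b{\left(n{\left(11 \right)},87 \right)} = \left(0 - 5\right) \left(- \frac{9}{2}\right) = \left(-5\right) \left(- \frac{9}{2}\right) = \frac{45}{2}$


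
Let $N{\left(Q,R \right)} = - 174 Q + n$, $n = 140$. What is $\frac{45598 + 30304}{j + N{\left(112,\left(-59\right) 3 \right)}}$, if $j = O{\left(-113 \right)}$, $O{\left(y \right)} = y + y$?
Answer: $- \frac{37951}{9787} \approx -3.8777$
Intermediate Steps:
$O{\left(y \right)} = 2 y$
$j = -226$ ($j = 2 \left(-113\right) = -226$)
$N{\left(Q,R \right)} = 140 - 174 Q$ ($N{\left(Q,R \right)} = - 174 Q + 140 = 140 - 174 Q$)
$\frac{45598 + 30304}{j + N{\left(112,\left(-59\right) 3 \right)}} = \frac{45598 + 30304}{-226 + \left(140 - 19488\right)} = \frac{75902}{-226 + \left(140 - 19488\right)} = \frac{75902}{-226 - 19348} = \frac{75902}{-19574} = 75902 \left(- \frac{1}{19574}\right) = - \frac{37951}{9787}$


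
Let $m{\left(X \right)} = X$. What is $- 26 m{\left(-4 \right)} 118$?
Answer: $12272$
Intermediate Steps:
$- 26 m{\left(-4 \right)} 118 = - 26 \left(\left(-4\right) 118\right) = \left(-26\right) \left(-472\right) = 12272$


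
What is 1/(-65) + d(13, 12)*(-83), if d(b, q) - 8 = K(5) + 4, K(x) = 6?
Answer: -97111/65 ≈ -1494.0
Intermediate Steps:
d(b, q) = 18 (d(b, q) = 8 + (6 + 4) = 8 + 10 = 18)
1/(-65) + d(13, 12)*(-83) = 1/(-65) + 18*(-83) = -1/65 - 1494 = -97111/65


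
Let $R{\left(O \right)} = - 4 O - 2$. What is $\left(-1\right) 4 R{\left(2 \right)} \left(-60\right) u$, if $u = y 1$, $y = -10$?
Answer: $24000$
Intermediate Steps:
$u = -10$ ($u = \left(-10\right) 1 = -10$)
$R{\left(O \right)} = -2 - 4 O$
$\left(-1\right) 4 R{\left(2 \right)} \left(-60\right) u = \left(-1\right) 4 \left(-2 - 8\right) \left(-60\right) \left(-10\right) = - 4 \left(-2 - 8\right) \left(-60\right) \left(-10\right) = \left(-4\right) \left(-10\right) \left(-60\right) \left(-10\right) = 40 \left(-60\right) \left(-10\right) = \left(-2400\right) \left(-10\right) = 24000$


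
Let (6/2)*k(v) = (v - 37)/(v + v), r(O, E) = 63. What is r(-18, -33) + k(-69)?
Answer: 13094/207 ≈ 63.256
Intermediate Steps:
k(v) = (-37 + v)/(6*v) (k(v) = ((v - 37)/(v + v))/3 = ((-37 + v)/((2*v)))/3 = ((-37 + v)*(1/(2*v)))/3 = ((-37 + v)/(2*v))/3 = (-37 + v)/(6*v))
r(-18, -33) + k(-69) = 63 + (⅙)*(-37 - 69)/(-69) = 63 + (⅙)*(-1/69)*(-106) = 63 + 53/207 = 13094/207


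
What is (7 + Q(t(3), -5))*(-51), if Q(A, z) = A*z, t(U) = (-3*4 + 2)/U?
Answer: -1207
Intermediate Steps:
t(U) = -10/U (t(U) = (-12 + 2)/U = -10/U)
(7 + Q(t(3), -5))*(-51) = (7 - 10/3*(-5))*(-51) = (7 + 50/3)*(-51) = (71/3)*(-51) = -1207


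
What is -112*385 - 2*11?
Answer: -43142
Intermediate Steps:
-112*385 - 2*11 = -43120 - 22 = -43142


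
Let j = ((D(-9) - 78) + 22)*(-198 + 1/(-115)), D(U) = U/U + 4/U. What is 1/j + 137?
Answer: 1556694908/11362729 ≈ 137.00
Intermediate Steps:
D(U) = 1 + 4/U
j = 11362729/1035 (j = (((4 - 9)/(-9) - 78) + 22)*(-198 + 1/(-115)) = ((-⅑*(-5) - 78) + 22)*(-198 - 1/115) = ((5/9 - 78) + 22)*(-22771/115) = (-697/9 + 22)*(-22771/115) = -499/9*(-22771/115) = 11362729/1035 ≈ 10978.)
1/j + 137 = 1/(11362729/1035) + 137 = 1035/11362729 + 137 = 1556694908/11362729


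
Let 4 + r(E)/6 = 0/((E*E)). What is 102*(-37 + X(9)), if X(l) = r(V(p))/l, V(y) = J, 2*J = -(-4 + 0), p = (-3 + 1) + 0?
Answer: -4046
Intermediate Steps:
p = -2 (p = -2 + 0 = -2)
J = 2 (J = (-(-4 + 0))/2 = (-1*(-4))/2 = (1/2)*4 = 2)
V(y) = 2
r(E) = -24 (r(E) = -24 + 6*(0/((E*E))) = -24 + 6*(0/(E**2)) = -24 + 6*(0/E**2) = -24 + 6*0 = -24 + 0 = -24)
X(l) = -24/l
102*(-37 + X(9)) = 102*(-37 - 24/9) = 102*(-37 - 24*1/9) = 102*(-37 - 8/3) = 102*(-119/3) = -4046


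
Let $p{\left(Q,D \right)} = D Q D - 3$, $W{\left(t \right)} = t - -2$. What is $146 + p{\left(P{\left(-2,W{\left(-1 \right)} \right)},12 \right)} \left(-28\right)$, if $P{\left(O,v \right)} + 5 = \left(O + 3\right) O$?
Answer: $28454$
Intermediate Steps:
$W{\left(t \right)} = 2 + t$ ($W{\left(t \right)} = t + 2 = 2 + t$)
$P{\left(O,v \right)} = -5 + O \left(3 + O\right)$ ($P{\left(O,v \right)} = -5 + \left(O + 3\right) O = -5 + \left(3 + O\right) O = -5 + O \left(3 + O\right)$)
$p{\left(Q,D \right)} = -3 + Q D^{2}$ ($p{\left(Q,D \right)} = Q D^{2} - 3 = -3 + Q D^{2}$)
$146 + p{\left(P{\left(-2,W{\left(-1 \right)} \right)},12 \right)} \left(-28\right) = 146 + \left(-3 + \left(-5 + \left(-2\right)^{2} + 3 \left(-2\right)\right) 12^{2}\right) \left(-28\right) = 146 + \left(-3 + \left(-5 + 4 - 6\right) 144\right) \left(-28\right) = 146 + \left(-3 - 1008\right) \left(-28\right) = 146 - -28308 = 146 + 28308 = 28454$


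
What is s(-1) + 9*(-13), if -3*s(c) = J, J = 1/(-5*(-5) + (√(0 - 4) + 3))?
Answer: -69154/591 + I/1182 ≈ -117.01 + 0.00084602*I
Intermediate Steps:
J = (28 - 2*I)/788 (J = 1/(25 + (√(-4) + 3)) = 1/(25 + (2*I + 3)) = 1/(25 + (3 + 2*I)) = 1/(28 + 2*I) = (28 - 2*I)/788 ≈ 0.035533 - 0.0025381*I)
s(c) = -7/591 + I/1182 (s(c) = -(7/197 - I/394)/3 = -7/591 + I/1182)
s(-1) + 9*(-13) = (-7/591 + I/1182) + 9*(-13) = (-7/591 + I/1182) - 117 = -69154/591 + I/1182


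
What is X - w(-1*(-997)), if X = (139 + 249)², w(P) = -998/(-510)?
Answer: 38388221/255 ≈ 1.5054e+5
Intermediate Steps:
w(P) = 499/255 (w(P) = -998*(-1/510) = 499/255)
X = 150544 (X = 388² = 150544)
X - w(-1*(-997)) = 150544 - 1*499/255 = 150544 - 499/255 = 38388221/255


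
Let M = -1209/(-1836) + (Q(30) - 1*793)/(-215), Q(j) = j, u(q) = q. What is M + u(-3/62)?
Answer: 16964261/4078980 ≈ 4.1589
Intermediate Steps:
M = 553601/131580 (M = -1209/(-1836) + (30 - 1*793)/(-215) = -1209*(-1/1836) + (30 - 793)*(-1/215) = 403/612 - 763*(-1/215) = 403/612 + 763/215 = 553601/131580 ≈ 4.2073)
M + u(-3/62) = 553601/131580 - 3/62 = 16964261/4078980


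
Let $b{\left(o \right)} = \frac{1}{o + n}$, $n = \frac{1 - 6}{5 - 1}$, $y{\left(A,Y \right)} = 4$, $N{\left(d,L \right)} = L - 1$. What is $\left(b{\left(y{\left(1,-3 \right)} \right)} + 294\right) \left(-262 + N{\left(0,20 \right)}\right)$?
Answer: $- \frac{786834}{11} \approx -71530.0$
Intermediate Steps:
$N{\left(d,L \right)} = -1 + L$ ($N{\left(d,L \right)} = L - 1 = -1 + L$)
$n = - \frac{5}{4} \approx -1.25$
$b{\left(o \right)} = \frac{1}{- \frac{5}{4} + o}$ ($b{\left(o \right)} = \frac{1}{o - \frac{5}{4}} = \frac{1}{- \frac{5}{4} + o}$)
$\left(b{\left(y{\left(1,-3 \right)} \right)} + 294\right) \left(-262 + N{\left(0,20 \right)}\right) = \left(\frac{4}{-5 + 4 \cdot 4} + 294\right) \left(-262 + \left(-1 + 20\right)\right) = \left(\frac{4}{-5 + 16} + 294\right) \left(-262 + 19\right) = \left(\frac{4}{11} + 294\right) \left(-243\right) = \frac{3238}{11} \left(-243\right) = - \frac{786834}{11}$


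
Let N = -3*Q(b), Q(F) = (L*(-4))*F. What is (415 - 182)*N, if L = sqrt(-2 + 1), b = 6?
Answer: 16776*I ≈ 16776.0*I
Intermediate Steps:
L = I (L = sqrt(-1) = I ≈ 1.0*I)
Q(F) = -4*I*F (Q(F) = (I*(-4))*F = (-4*I)*F = -4*I*F)
N = 72*I (N = -(-12)*I*6 = -(-72)*I = 72*I ≈ 72.0*I)
(415 - 182)*N = (415 - 182)*(72*I) = 233*(72*I) = 16776*I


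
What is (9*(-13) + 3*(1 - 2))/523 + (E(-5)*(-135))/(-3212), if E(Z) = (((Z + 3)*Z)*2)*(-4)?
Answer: -1508460/419969 ≈ -3.5918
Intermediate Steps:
E(Z) = -8*Z*(3 + Z) (E(Z) = (((3 + Z)*Z)*2)*(-4) = ((Z*(3 + Z))*2)*(-4) = (2*Z*(3 + Z))*(-4) = -8*Z*(3 + Z))
(9*(-13) + 3*(1 - 2))/523 + (E(-5)*(-135))/(-3212) = (9*(-13) + 3*(1 - 2))/523 + (-8*(-5)*(3 - 5)*(-135))/(-3212) = (-117 + 3*(-1))*(1/523) + (-8*(-5)*(-2)*(-135))*(-1/3212) = (-117 - 3)*(1/523) - 80*(-135)*(-1/3212) = -120*1/523 + 10800*(-1/3212) = -120/523 - 2700/803 = -1508460/419969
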